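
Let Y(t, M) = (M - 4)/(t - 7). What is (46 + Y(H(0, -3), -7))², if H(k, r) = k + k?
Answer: 110889/49 ≈ 2263.0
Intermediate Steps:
H(k, r) = 2*k
Y(t, M) = (-4 + M)/(-7 + t)
(46 + Y(H(0, -3), -7))² = (46 + (-4 - 7)/(-7 + 2*0))² = (46 - 11/(-7 + 0))² = (46 - 11/(-7))² = (46 - ⅐*(-11))² = (46 + 11/7)² = (333/7)² = 110889/49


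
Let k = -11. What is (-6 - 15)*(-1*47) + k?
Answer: 976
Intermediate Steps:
(-6 - 15)*(-1*47) + k = (-6 - 15)*(-1*47) - 11 = -21*(-47) - 11 = 987 - 11 = 976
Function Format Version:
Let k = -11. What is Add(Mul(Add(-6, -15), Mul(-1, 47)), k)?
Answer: 976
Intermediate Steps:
Add(Mul(Add(-6, -15), Mul(-1, 47)), k) = Add(Mul(Add(-6, -15), Mul(-1, 47)), -11) = Add(Mul(-21, -47), -11) = Add(987, -11) = 976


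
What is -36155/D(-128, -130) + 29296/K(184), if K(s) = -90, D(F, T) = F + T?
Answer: -717403/3870 ≈ -185.38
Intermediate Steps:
-36155/D(-128, -130) + 29296/K(184) = -36155/(-128 - 130) + 29296/(-90) = -36155/(-258) + 29296*(-1/90) = -36155*(-1/258) - 14648/45 = 36155/258 - 14648/45 = -717403/3870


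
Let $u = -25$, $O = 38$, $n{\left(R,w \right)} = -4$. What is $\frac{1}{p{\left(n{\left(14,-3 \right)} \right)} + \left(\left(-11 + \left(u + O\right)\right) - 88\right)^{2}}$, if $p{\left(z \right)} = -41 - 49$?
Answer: $\frac{1}{7306} \approx 0.00013687$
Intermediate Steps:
$p{\left(z \right)} = -90$
$\frac{1}{p{\left(n{\left(14,-3 \right)} \right)} + \left(\left(-11 + \left(u + O\right)\right) - 88\right)^{2}} = \frac{1}{-90 + \left(\left(-11 + \left(-25 + 38\right)\right) - 88\right)^{2}} = \frac{1}{-90 + \left(\left(-11 + 13\right) - 88\right)^{2}} = \frac{1}{-90 + \left(2 - 88\right)^{2}} = \frac{1}{-90 + \left(-86\right)^{2}} = \frac{1}{-90 + 7396} = \frac{1}{7306}$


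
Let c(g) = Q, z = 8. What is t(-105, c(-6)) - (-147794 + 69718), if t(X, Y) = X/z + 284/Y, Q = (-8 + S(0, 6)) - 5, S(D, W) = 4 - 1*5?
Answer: 4370385/56 ≈ 78043.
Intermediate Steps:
S(D, W) = -1 (S(D, W) = 4 - 5 = -1)
Q = -14 (Q = (-8 - 1) - 5 = -9 - 5 = -14)
c(g) = -14
t(X, Y) = 284/Y + X/8 (t(X, Y) = X/8 + 284/Y = 284/Y + X/8)
t(-105, c(-6)) - (-147794 + 69718) = (284/(-14) + (⅛)*(-105)) - (-147794 + 69718) = (284*(-1/14) - 105/8) - 1*(-78076) = (-142/7 - 105/8) + 78076 = -1871/56 + 78076 = 4370385/56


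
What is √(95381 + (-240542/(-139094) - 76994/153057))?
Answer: 16*√42217322376520397713602/10644655179 ≈ 308.84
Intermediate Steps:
√(95381 + (-240542/(-139094) - 76994/153057)) = √(95381 + (-240542*(-1/139094) - 76994*1/153057)) = √(95381 + (120271/69547 - 76994/153057)) = √(95381 + 13053616729/10644655179) = √(1015310909244928/10644655179) = 16*√42217322376520397713602/10644655179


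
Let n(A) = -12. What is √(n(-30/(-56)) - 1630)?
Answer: I*√1642 ≈ 40.522*I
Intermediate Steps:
√(n(-30/(-56)) - 1630) = √(-12 - 1630) = √(-1642) = I*√1642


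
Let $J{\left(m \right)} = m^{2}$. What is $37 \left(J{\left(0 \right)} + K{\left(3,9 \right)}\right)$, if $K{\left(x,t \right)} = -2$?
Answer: $-74$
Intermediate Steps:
$37 \left(J{\left(0 \right)} + K{\left(3,9 \right)}\right) = 37 \left(0^{2} - 2\right) = 37 \left(0 - 2\right) = 37 \left(-2\right) = -74$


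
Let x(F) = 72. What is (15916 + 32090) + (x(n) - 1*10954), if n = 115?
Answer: 37124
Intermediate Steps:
(15916 + 32090) + (x(n) - 1*10954) = (15916 + 32090) + (72 - 1*10954) = 48006 + (72 - 10954) = 48006 - 10882 = 37124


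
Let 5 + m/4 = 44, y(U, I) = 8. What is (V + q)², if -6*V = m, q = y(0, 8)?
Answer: 324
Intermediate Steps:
m = 156 (m = -20 + 4*44 = -20 + 176 = 156)
q = 8
V = -26 (V = -⅙*156 = -26)
(V + q)² = (-26 + 8)² = (-18)² = 324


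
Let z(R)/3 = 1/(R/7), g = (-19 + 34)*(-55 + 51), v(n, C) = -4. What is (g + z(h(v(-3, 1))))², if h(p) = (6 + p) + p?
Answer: 19881/4 ≈ 4970.3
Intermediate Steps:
h(p) = 6 + 2*p
g = -60 (g = 15*(-4) = -60)
z(R) = 21/R (z(R) = 3/((R/7)) = 3*(7/R) = 21/R)
(g + z(h(v(-3, 1))))² = (-60 + 21/(6 + 2*(-4)))² = (-60 + 21/(6 - 8))² = (-60 + 21/(-2))² = (-60 + 21*(-½))² = (-60 - 21/2)² = (-141/2)² = 19881/4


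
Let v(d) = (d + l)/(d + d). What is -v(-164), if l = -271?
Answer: -435/328 ≈ -1.3262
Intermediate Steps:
v(d) = (-271 + d)/(2*d) (v(d) = (d - 271)/(d + d) = (-271 + d)/((2*d)) = (-271 + d)*(1/(2*d)) = (-271 + d)/(2*d))
-v(-164) = -(-271 - 164)/(2*(-164)) = -(-1)*(-435)/(2*164) = -1*435/328 = -435/328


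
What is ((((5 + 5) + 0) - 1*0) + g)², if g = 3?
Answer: 169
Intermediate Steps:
((((5 + 5) + 0) - 1*0) + g)² = ((((5 + 5) + 0) - 1*0) + 3)² = (((10 + 0) + 0) + 3)² = ((10 + 0) + 3)² = (10 + 3)² = 13² = 169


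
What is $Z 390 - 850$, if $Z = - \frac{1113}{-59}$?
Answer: $\frac{383920}{59} \approx 6507.1$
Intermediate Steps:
$Z = \frac{1113}{59}$ ($Z = \left(-1113\right) \left(- \frac{1}{59}\right) = \frac{1113}{59} \approx 18.864$)
$Z 390 - 850 = \frac{1113}{59} \cdot 390 - 850 = \frac{434070}{59} - 850 = \frac{383920}{59}$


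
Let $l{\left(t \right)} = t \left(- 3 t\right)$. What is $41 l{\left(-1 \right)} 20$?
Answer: $-2460$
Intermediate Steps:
$l{\left(t \right)} = - 3 t^{2}$
$41 l{\left(-1 \right)} 20 = 41 \left(- 3 \left(-1\right)^{2}\right) 20 = 41 \left(\left(-3\right) 1\right) 20 = 41 \left(-3\right) 20 = \left(-123\right) 20 = -2460$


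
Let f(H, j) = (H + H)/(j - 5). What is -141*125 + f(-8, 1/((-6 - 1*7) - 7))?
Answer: -1779805/101 ≈ -17622.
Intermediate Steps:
f(H, j) = 2*H/(-5 + j) (f(H, j) = (2*H)/(-5 + j) = 2*H/(-5 + j))
-141*125 + f(-8, 1/((-6 - 1*7) - 7)) = -141*125 + 2*(-8)/(-5 + 1/((-6 - 1*7) - 7)) = -17625 + 2*(-8)/(-5 + 1/((-6 - 7) - 7)) = -17625 + 2*(-8)/(-5 + 1/(-13 - 7)) = -17625 + 2*(-8)/(-5 + 1/(-20)) = -17625 + 2*(-8)/(-5 - 1/20) = -17625 + 2*(-8)/(-101/20) = -17625 + 2*(-8)*(-20/101) = -17625 + 320/101 = -1779805/101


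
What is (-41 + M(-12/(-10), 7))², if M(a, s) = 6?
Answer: 1225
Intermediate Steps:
(-41 + M(-12/(-10), 7))² = (-41 + 6)² = (-35)² = 1225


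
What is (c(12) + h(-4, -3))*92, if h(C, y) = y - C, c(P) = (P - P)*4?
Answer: 92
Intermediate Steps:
c(P) = 0 (c(P) = 0*4 = 0)
(c(12) + h(-4, -3))*92 = (0 + (-3 - 1*(-4)))*92 = (0 + (-3 + 4))*92 = (0 + 1)*92 = 1*92 = 92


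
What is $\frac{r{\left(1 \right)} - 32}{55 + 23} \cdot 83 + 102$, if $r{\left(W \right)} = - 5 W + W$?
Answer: $\frac{828}{13} \approx 63.692$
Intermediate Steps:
$r{\left(W \right)} = - 4 W$
$\frac{r{\left(1 \right)} - 32}{55 + 23} \cdot 83 + 102 = \frac{\left(-4\right) 1 - 32}{55 + 23} \cdot 83 + 102 = \frac{-4 - 32}{78} \cdot 83 + 102 = \left(-36\right) \frac{1}{78} \cdot 83 + 102 = \left(- \frac{6}{13}\right) 83 + 102 = - \frac{498}{13} + 102 = \frac{828}{13}$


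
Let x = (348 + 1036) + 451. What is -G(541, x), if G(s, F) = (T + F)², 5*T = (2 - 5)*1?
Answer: -84125584/25 ≈ -3.3650e+6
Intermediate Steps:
x = 1835 (x = 1384 + 451 = 1835)
T = -⅗ (T = ((2 - 5)*1)/5 = (-3*1)/5 = (⅕)*(-3) = -⅗ ≈ -0.60000)
G(s, F) = (-⅗ + F)²
-G(541, x) = -(-3 + 5*1835)²/25 = -(-3 + 9175)²/25 = -9172²/25 = -84125584/25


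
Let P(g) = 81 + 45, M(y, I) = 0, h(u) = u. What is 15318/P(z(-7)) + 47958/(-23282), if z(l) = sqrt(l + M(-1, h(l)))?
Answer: 1391234/11641 ≈ 119.51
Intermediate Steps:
z(l) = sqrt(l) (z(l) = sqrt(l + 0) = sqrt(l))
P(g) = 126
15318/P(z(-7)) + 47958/(-23282) = 15318/126 + 47958/(-23282) = 15318*(1/126) + 47958*(-1/23282) = 851/7 - 23979/11641 = 1391234/11641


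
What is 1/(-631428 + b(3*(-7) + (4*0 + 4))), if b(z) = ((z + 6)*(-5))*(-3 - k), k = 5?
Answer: -1/631868 ≈ -1.5826e-6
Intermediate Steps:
b(z) = 240 + 40*z (b(z) = ((z + 6)*(-5))*(-3 - 1*5) = ((6 + z)*(-5))*(-3 - 5) = (-30 - 5*z)*(-8) = 240 + 40*z)
1/(-631428 + b(3*(-7) + (4*0 + 4))) = 1/(-631428 + (240 + 40*(3*(-7) + (4*0 + 4)))) = 1/(-631428 + (240 + 40*(-21 + (0 + 4)))) = 1/(-631428 + (240 + 40*(-21 + 4))) = 1/(-631428 + (240 + 40*(-17))) = 1/(-631428 + (240 - 680)) = 1/(-631428 - 440) = 1/(-631868) = -1/631868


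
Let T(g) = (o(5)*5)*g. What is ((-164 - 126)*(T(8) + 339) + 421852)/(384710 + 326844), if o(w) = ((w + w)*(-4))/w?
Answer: 208171/355777 ≈ 0.58512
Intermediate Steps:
o(w) = -8 (o(w) = ((2*w)*(-4))/w = (-8*w)/w = -8)
T(g) = -40*g (T(g) = (-8*5)*g = -40*g)
((-164 - 126)*(T(8) + 339) + 421852)/(384710 + 326844) = ((-164 - 126)*(-40*8 + 339) + 421852)/(384710 + 326844) = (-290*(-320 + 339) + 421852)/711554 = (-290*19 + 421852)*(1/711554) = (-5510 + 421852)*(1/711554) = 416342*(1/711554) = 208171/355777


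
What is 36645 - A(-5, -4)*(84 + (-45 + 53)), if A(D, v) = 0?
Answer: 36645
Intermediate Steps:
36645 - A(-5, -4)*(84 + (-45 + 53)) = 36645 - 0*(84 + (-45 + 53)) = 36645 - 0*(84 + 8) = 36645 - 0*92 = 36645 - 1*0 = 36645 + 0 = 36645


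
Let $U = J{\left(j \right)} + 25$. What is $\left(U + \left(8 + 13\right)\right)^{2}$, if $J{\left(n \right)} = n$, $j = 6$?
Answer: $2704$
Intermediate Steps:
$U = 31$ ($U = 6 + 25 = 31$)
$\left(U + \left(8 + 13\right)\right)^{2} = \left(31 + \left(8 + 13\right)\right)^{2} = \left(31 + 21\right)^{2} = 52^{2} = 2704$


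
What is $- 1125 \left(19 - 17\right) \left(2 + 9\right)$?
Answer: $-24750$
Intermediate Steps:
$- 1125 \left(19 - 17\right) \left(2 + 9\right) = - 1125 \cdot 2 \cdot 11 = \left(-1125\right) 22 = -24750$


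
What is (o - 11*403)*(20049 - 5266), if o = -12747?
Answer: -253971940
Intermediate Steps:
(o - 11*403)*(20049 - 5266) = (-12747 - 11*403)*(20049 - 5266) = (-12747 - 4433)*14783 = -17180*14783 = -253971940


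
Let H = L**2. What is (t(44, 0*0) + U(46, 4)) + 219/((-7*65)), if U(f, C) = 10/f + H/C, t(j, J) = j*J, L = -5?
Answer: 250577/41860 ≈ 5.9861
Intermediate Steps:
H = 25 (H = (-5)**2 = 25)
t(j, J) = J*j
U(f, C) = 10/f + 25/C
(t(44, 0*0) + U(46, 4)) + 219/((-7*65)) = ((0*0)*44 + (10/46 + 25/4)) + 219/((-7*65)) = (0*44 + (10*(1/46) + 25*(1/4))) + 219/(-455) = (0 + (5/23 + 25/4)) + 219*(-1/455) = (0 + 595/92) - 219/455 = 595/92 - 219/455 = 250577/41860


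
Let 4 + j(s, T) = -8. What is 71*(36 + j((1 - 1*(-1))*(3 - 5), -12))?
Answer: 1704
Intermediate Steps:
j(s, T) = -12 (j(s, T) = -4 - 8 = -12)
71*(36 + j((1 - 1*(-1))*(3 - 5), -12)) = 71*(36 - 12) = 71*24 = 1704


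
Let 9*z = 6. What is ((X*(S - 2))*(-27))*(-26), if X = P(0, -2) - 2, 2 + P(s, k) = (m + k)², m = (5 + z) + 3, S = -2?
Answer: -113568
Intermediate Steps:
z = ⅔ (z = (⅑)*6 = ⅔ ≈ 0.66667)
m = 26/3 (m = (5 + ⅔) + 3 = 17/3 + 3 = 26/3 ≈ 8.6667)
P(s, k) = -2 + (26/3 + k)²
X = 364/9 (X = (-2 + (26 + 3*(-2))²/9) - 2 = (-2 + (26 - 6)²/9) - 2 = (-2 + (⅑)*20²) - 2 = (-2 + (⅑)*400) - 2 = (-2 + 400/9) - 2 = 382/9 - 2 = 364/9 ≈ 40.444)
((X*(S - 2))*(-27))*(-26) = ((364*(-2 - 2)/9)*(-27))*(-26) = (((364/9)*(-4))*(-27))*(-26) = -1456/9*(-27)*(-26) = 4368*(-26) = -113568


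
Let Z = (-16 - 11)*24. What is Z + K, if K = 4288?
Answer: 3640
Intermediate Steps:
Z = -648 (Z = -27*24 = -648)
Z + K = -648 + 4288 = 3640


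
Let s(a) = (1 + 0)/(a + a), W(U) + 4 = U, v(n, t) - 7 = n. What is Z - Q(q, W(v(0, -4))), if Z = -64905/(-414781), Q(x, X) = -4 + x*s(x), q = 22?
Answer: 3033277/829562 ≈ 3.6565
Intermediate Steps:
v(n, t) = 7 + n
W(U) = -4 + U
s(a) = 1/(2*a)
Q(x, X) = -7/2 (Q(x, X) = -4 + x*(1/(2*x)) = -4 + ½ = -7/2)
Z = 64905/414781 (Z = -64905*(-1/414781) = 64905/414781 ≈ 0.15648)
Z - Q(q, W(v(0, -4))) = 64905/414781 - 1*(-7/2) = 64905/414781 + 7/2 = 3033277/829562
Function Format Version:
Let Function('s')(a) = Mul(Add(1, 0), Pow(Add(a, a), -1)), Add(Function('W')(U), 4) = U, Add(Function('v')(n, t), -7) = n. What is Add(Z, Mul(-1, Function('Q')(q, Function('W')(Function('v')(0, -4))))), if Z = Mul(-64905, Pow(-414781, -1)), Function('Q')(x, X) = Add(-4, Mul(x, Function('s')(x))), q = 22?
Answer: Rational(3033277, 829562) ≈ 3.6565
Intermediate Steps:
Function('v')(n, t) = Add(7, n)
Function('W')(U) = Add(-4, U)
Function('s')(a) = Mul(Rational(1, 2), Pow(a, -1)) (Function('s')(a) = Mul(1, Pow(Mul(2, a), -1)) = Mul(1, Mul(Rational(1, 2), Pow(a, -1))) = Mul(Rational(1, 2), Pow(a, -1)))
Function('Q')(x, X) = Rational(-7, 2) (Function('Q')(x, X) = Add(-4, Mul(x, Mul(Rational(1, 2), Pow(x, -1)))) = Add(-4, Rational(1, 2)) = Rational(-7, 2))
Z = Rational(64905, 414781) (Z = Mul(-64905, Rational(-1, 414781)) = Rational(64905, 414781) ≈ 0.15648)
Add(Z, Mul(-1, Function('Q')(q, Function('W')(Function('v')(0, -4))))) = Add(Rational(64905, 414781), Mul(-1, Rational(-7, 2))) = Add(Rational(64905, 414781), Rational(7, 2)) = Rational(3033277, 829562)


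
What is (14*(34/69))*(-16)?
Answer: -7616/69 ≈ -110.38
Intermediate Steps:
(14*(34/69))*(-16) = (476/69)*(-16) = -7616/69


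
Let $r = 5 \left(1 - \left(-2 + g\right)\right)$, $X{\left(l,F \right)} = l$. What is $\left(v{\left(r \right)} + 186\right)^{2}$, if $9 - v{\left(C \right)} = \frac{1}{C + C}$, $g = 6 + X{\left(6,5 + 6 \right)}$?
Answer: $\frac{308037601}{8100} \approx 38029.0$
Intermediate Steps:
$g = 12$ ($g = 6 + 6 = 12$)
$r = -45$ ($r = 5 \left(1 + \left(2 - 12\right)\right) = 5 \left(1 - 10\right) = 5 \left(-9\right) = -45$)
$v{\left(C \right)} = 9 - \frac{1}{2 C}$ ($v{\left(C \right)} = 9 - \frac{1}{C + C} = 9 - \frac{1}{2 C}$)
$\left(v{\left(r \right)} + 186\right)^{2} = \left(\left(9 - \frac{1}{2 \left(-45\right)}\right) + 186\right)^{2} = \left(\left(9 - - \frac{1}{90}\right) + 186\right)^{2} = \left(\left(9 + \frac{1}{90}\right) + 186\right)^{2} = \left(\frac{811}{90} + 186\right)^{2} = \left(\frac{17551}{90}\right)^{2} = \frac{308037601}{8100}$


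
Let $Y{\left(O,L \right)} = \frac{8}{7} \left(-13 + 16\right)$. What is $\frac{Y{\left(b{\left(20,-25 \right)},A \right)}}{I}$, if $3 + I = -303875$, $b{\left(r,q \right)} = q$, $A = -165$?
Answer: $- \frac{12}{1063573} \approx -1.1283 \cdot 10^{-5}$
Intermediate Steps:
$I = -303878$ ($I = -3 - 303875 = -303878$)
$Y{\left(O,L \right)} = \frac{24}{7}$ ($Y{\left(O,L \right)} = 8 \cdot \frac{1}{7} \cdot 3 = \frac{8}{7} \cdot 3 = \frac{24}{7}$)
$\frac{Y{\left(b{\left(20,-25 \right)},A \right)}}{I} = \frac{24}{7 \left(-303878\right)} = \frac{24}{7} \left(- \frac{1}{303878}\right) = - \frac{12}{1063573}$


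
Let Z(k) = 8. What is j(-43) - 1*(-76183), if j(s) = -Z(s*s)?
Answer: 76175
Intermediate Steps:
j(s) = -8 (j(s) = -1*8 = -8)
j(-43) - 1*(-76183) = -8 - 1*(-76183) = -8 + 76183 = 76175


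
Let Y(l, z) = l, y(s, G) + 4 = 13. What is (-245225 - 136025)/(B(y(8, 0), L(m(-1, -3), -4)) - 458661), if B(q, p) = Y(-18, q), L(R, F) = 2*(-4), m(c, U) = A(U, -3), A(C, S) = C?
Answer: 381250/458679 ≈ 0.83119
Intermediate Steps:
y(s, G) = 9 (y(s, G) = -4 + 13 = 9)
m(c, U) = U
L(R, F) = -8
B(q, p) = -18
(-245225 - 136025)/(B(y(8, 0), L(m(-1, -3), -4)) - 458661) = (-245225 - 136025)/(-18 - 458661) = -381250/(-458679) = -381250*(-1/458679) = 381250/458679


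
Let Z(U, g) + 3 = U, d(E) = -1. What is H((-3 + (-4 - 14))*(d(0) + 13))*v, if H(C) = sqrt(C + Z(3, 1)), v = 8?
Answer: 48*I*sqrt(7) ≈ 127.0*I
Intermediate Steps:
Z(U, g) = -3 + U
H(C) = sqrt(C) (H(C) = sqrt(C + (-3 + 3)) = sqrt(C + 0) = sqrt(C))
H((-3 + (-4 - 14))*(d(0) + 13))*v = sqrt((-3 + (-4 - 14))*(-1 + 13))*8 = sqrt((-3 - 18)*12)*8 = sqrt(-21*12)*8 = sqrt(-252)*8 = (6*I*sqrt(7))*8 = 48*I*sqrt(7)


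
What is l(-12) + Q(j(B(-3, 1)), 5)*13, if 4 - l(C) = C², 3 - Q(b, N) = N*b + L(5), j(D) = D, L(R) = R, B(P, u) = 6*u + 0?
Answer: -556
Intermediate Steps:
B(P, u) = 6*u
Q(b, N) = -2 - N*b (Q(b, N) = 3 - (N*b + 5) = 3 - (5 + N*b) = 3 + (-5 - N*b) = -2 - N*b)
l(C) = 4 - C²
l(-12) + Q(j(B(-3, 1)), 5)*13 = (4 - 1*(-12)²) + (-2 - 1*5*6*1)*13 = (4 - 1*144) + (-2 - 1*5*6)*13 = (4 - 144) + (-2 - 30)*13 = -140 - 32*13 = -140 - 416 = -556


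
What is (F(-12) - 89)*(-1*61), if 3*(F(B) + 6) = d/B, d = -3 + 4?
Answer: 208681/36 ≈ 5796.7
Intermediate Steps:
d = 1
F(B) = -6 + 1/(3*B) (F(B) = -6 + (1/B)/3 = -6 + 1/(3*B))
(F(-12) - 89)*(-1*61) = ((-6 + (⅓)/(-12)) - 89)*(-1*61) = ((-6 + (⅓)*(-1/12)) - 89)*(-61) = ((-6 - 1/36) - 89)*(-61) = (-217/36 - 89)*(-61) = -3421/36*(-61) = 208681/36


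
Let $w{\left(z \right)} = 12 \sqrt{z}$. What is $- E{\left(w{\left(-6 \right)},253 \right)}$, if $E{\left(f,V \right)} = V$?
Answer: $-253$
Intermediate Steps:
$- E{\left(w{\left(-6 \right)},253 \right)} = \left(-1\right) 253 = -253$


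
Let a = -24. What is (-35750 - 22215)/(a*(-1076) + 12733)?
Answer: -57965/38557 ≈ -1.5034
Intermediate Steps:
(-35750 - 22215)/(a*(-1076) + 12733) = (-35750 - 22215)/(-24*(-1076) + 12733) = -57965/(25824 + 12733) = -57965/38557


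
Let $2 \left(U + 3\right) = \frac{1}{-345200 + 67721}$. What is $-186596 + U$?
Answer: $- \frac{103554607843}{554958} \approx -1.866 \cdot 10^{5}$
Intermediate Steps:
$U = - \frac{1664875}{554958}$ ($U = -3 + \frac{1}{2 \left(-345200 + 67721\right)} = -3 + \frac{1}{2 \left(-277479\right)} = -3 + \frac{1}{2} \left(- \frac{1}{277479}\right) = -3 - \frac{1}{554958} = - \frac{1664875}{554958} \approx -3.0$)
$-186596 + U = -186596 - \frac{1664875}{554958} = - \frac{103554607843}{554958}$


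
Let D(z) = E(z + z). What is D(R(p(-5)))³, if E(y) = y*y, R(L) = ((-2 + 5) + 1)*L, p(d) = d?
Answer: 4096000000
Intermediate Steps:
R(L) = 4*L (R(L) = (3 + 1)*L = 4*L)
E(y) = y²
D(z) = 4*z² (D(z) = (z + z)² = (2*z)² = 4*z²)
D(R(p(-5)))³ = (4*(4*(-5))²)³ = (4*(-20)²)³ = (4*400)³ = 1600³ = 4096000000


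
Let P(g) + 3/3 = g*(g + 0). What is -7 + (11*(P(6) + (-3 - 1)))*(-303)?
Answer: -103330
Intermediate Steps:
P(g) = -1 + g² (P(g) = -1 + g*(g + 0) = -1 + g*g = -1 + g²)
-7 + (11*(P(6) + (-3 - 1)))*(-303) = -7 + (11*((-1 + 6²) + (-3 - 1)))*(-303) = -7 + (11*((-1 + 36) - 4))*(-303) = -7 + (11*(35 - 4))*(-303) = -7 + (11*31)*(-303) = -7 + 341*(-303) = -7 - 103323 = -103330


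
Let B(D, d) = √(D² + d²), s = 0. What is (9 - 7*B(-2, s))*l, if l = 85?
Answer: -425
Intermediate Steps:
(9 - 7*B(-2, s))*l = (9 - 7*√((-2)² + 0²))*85 = (9 - 7*√(4 + 0))*85 = (9 - 7*√4)*85 = (9 - 7*2)*85 = (9 - 14)*85 = -5*85 = -425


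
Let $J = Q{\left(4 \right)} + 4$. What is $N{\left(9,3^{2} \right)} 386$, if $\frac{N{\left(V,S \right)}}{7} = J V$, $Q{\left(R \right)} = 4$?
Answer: $194544$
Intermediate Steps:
$J = 8$ ($J = 4 + 4 = 8$)
$N{\left(V,S \right)} = 56 V$ ($N{\left(V,S \right)} = 7 \cdot 8 V = 56 V$)
$N{\left(9,3^{2} \right)} 386 = 56 \cdot 9 \cdot 386 = 504 \cdot 386 = 194544$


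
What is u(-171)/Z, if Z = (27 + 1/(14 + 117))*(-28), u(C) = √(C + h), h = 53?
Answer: -131*I*√118/99064 ≈ -0.014365*I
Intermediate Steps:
u(C) = √(53 + C) (u(C) = √(C + 53) = √(53 + C))
Z = -99064/131 (Z = (27 + 1/131)*(-28) = (3538/131)*(-28) = -99064/131 ≈ -756.21)
u(-171)/Z = √(53 - 171)/(-99064/131) = √(-118)*(-131/99064) = (I*√118)*(-131/99064) = -131*I*√118/99064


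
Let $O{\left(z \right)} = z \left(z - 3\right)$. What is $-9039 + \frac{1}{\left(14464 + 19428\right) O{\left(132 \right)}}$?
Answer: $- \frac{5216524190063}{577112976} \approx -9039.0$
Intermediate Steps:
$O{\left(z \right)} = z \left(-3 + z\right)$
$-9039 + \frac{1}{\left(14464 + 19428\right) O{\left(132 \right)}} = -9039 + \frac{1}{\left(14464 + 19428\right) 132 \left(-3 + 132\right)} = -9039 + \frac{1}{33892 \cdot 132 \cdot 129} = -9039 + \frac{1}{33892 \cdot 17028} = -9039 + \frac{1}{33892} \cdot \frac{1}{17028} = -9039 + \frac{1}{577112976} = - \frac{5216524190063}{577112976}$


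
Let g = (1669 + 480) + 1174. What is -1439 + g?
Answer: 1884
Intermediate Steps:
g = 3323 (g = 2149 + 1174 = 3323)
-1439 + g = -1439 + 3323 = 1884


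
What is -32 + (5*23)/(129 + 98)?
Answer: -7149/227 ≈ -31.493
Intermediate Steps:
-32 + (5*23)/(129 + 98) = -32 + 115/227 = -7149/227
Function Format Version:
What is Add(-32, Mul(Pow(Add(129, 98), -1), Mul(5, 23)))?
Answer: Rational(-7149, 227) ≈ -31.493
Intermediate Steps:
Add(-32, Mul(Pow(Add(129, 98), -1), Mul(5, 23))) = Add(-32, Mul(Pow(227, -1), 115)) = Add(-32, Mul(Rational(1, 227), 115)) = Add(-32, Rational(115, 227)) = Rational(-7149, 227)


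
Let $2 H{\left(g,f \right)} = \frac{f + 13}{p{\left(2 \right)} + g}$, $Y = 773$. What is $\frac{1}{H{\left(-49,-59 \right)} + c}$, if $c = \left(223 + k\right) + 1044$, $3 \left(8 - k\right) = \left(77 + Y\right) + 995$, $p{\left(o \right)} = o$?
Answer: $\frac{47}{31043} \approx 0.001514$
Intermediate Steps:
$k = -607$ ($k = 8 - \frac{\left(77 + 773\right) + 995}{3} = 8 - \frac{850 + 995}{3} = 8 - 615 = -607$)
$H{\left(g,f \right)} = \frac{13 + f}{2 \left(2 + g\right)}$ ($H{\left(g,f \right)} = \frac{\left(f + 13\right) \frac{1}{2 + g}}{2} = \frac{\left(13 + f\right) \frac{1}{2 + g}}{2} = \frac{\frac{1}{2 + g} \left(13 + f\right)}{2} = \frac{13 + f}{2 \left(2 + g\right)}$)
$c = 660$ ($c = \left(223 - 607\right) + 1044 = -384 + 1044 = 660$)
$\frac{1}{H{\left(-49,-59 \right)} + c} = \frac{1}{\frac{13 - 59}{2 \left(2 - 49\right)} + 660} = \frac{1}{\frac{1}{2} \frac{1}{-47} \left(-46\right) + 660} = \frac{1}{\frac{1}{2} \left(- \frac{1}{47}\right) \left(-46\right) + 660} = \frac{1}{\frac{23}{47} + 660} = \frac{1}{\frac{31043}{47}} = \frac{47}{31043}$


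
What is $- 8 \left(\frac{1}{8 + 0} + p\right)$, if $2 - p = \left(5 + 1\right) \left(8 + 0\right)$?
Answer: $367$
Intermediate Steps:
$p = -46$ ($p = 2 - \left(5 + 1\right) \left(8 + 0\right) = 2 - 6 \cdot 8 = 2 - 48 = -46$)
$- 8 \left(\frac{1}{8 + 0} + p\right) = - 8 \left(\frac{1}{8 + 0} - 46\right) = - 8 \left(\frac{1}{8} - 46\right) = \left(-8\right) \left(- \frac{367}{8}\right) = 367$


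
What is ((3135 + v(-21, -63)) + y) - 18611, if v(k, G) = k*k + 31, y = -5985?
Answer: -20989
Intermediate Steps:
v(k, G) = 31 + k**2 (v(k, G) = k**2 + 31 = 31 + k**2)
((3135 + v(-21, -63)) + y) - 18611 = ((3135 + (31 + (-21)**2)) - 5985) - 18611 = ((3135 + (31 + 441)) - 5985) - 18611 = ((3135 + 472) - 5985) - 18611 = (3607 - 5985) - 18611 = -2378 - 18611 = -20989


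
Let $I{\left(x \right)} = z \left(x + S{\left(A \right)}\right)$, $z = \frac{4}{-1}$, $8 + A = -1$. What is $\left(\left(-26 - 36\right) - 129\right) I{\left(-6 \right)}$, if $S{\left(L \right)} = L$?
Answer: $-11460$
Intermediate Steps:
$A = -9$ ($A = -8 - 1 = -9$)
$z = -4$ ($z = 4 \left(-1\right) = -4$)
$I{\left(x \right)} = 36 - 4 x$ ($I{\left(x \right)} = - 4 \left(x - 9\right) = - 4 \left(-9 + x\right) = 36 - 4 x$)
$\left(\left(-26 - 36\right) - 129\right) I{\left(-6 \right)} = \left(\left(-26 - 36\right) - 129\right) \left(36 - -24\right) = \left(\left(-26 - 36\right) - 129\right) \left(36 + 24\right) = \left(-62 - 129\right) 60 = \left(-191\right) 60 = -11460$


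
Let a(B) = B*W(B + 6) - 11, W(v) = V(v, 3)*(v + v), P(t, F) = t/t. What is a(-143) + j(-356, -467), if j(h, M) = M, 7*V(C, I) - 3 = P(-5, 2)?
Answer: 153382/7 ≈ 21912.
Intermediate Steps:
P(t, F) = 1
V(C, I) = 4/7 (V(C, I) = 3/7 + (1/7)*1 = 3/7 + 1/7 = 4/7)
W(v) = 8*v/7 (W(v) = 4*(v + v)/7 = 4*(2*v)/7 = 8*v/7)
a(B) = -11 + B*(48/7 + 8*B/7) (a(B) = B*(8*(B + 6)/7) - 11 = B*(8*(6 + B)/7) - 11 = B*(48/7 + 8*B/7) - 11 = -11 + B*(48/7 + 8*B/7))
a(-143) + j(-356, -467) = (-11 + (8/7)*(-143)*(6 - 143)) - 467 = (-11 + (8/7)*(-143)*(-137)) - 467 = (-11 + 156728/7) - 467 = 156651/7 - 467 = 153382/7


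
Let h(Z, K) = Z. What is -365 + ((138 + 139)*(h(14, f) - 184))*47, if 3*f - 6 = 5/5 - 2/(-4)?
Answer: -2213595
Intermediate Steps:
f = 5/2 (f = 2 + (5/5 - 2/(-4))/3 = 2 + (5*(⅕) - 2*(-¼))/3 = 2 + (1 + ½)/3 = 2 + (⅓)*(3/2) = 2 + ½ = 5/2 ≈ 2.5000)
-365 + ((138 + 139)*(h(14, f) - 184))*47 = -365 + ((138 + 139)*(14 - 184))*47 = -365 + (277*(-170))*47 = -365 - 47090*47 = -365 - 2213230 = -2213595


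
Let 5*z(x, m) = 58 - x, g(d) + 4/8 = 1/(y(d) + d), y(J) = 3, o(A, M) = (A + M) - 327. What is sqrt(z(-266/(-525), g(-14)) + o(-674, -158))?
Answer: I*sqrt(6454695)/75 ≈ 33.875*I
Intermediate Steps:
o(A, M) = -327 + A + M
g(d) = -1/2 + 1/(3 + d)
z(x, m) = 58/5 - x/5 (z(x, m) = (58 - x)/5 = 58/5 - x/5)
sqrt(z(-266/(-525), g(-14)) + o(-674, -158)) = sqrt((58/5 - (-266)/(5*(-525))) + (-327 - 674 - 158)) = sqrt((58/5 - (-266)*(-1)/(5*525)) - 1159) = sqrt((58/5 - 1/5*38/75) - 1159) = sqrt((58/5 - 38/375) - 1159) = sqrt(4312/375 - 1159) = sqrt(-430313/375) = I*sqrt(6454695)/75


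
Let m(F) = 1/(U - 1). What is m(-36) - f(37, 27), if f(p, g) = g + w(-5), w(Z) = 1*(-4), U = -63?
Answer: -1473/64 ≈ -23.016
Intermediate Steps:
w(Z) = -4
f(p, g) = -4 + g (f(p, g) = g - 4 = -4 + g)
m(F) = -1/64 (m(F) = 1/(-63 - 1) = 1/(-64) = -1/64)
m(-36) - f(37, 27) = -1/64 - (-4 + 27) = -1/64 - 1*23 = -1/64 - 23 = -1473/64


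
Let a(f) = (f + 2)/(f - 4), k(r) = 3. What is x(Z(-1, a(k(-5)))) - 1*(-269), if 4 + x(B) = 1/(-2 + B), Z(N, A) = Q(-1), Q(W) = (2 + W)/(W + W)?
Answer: 1323/5 ≈ 264.60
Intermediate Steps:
Q(W) = (2 + W)/(2*W) (Q(W) = (2 + W)/((2*W)) = (2 + W)*(1/(2*W)) = (2 + W)/(2*W))
a(f) = (2 + f)/(-4 + f)
Z(N, A) = -1/2 (Z(N, A) = (1/2)*(2 - 1)/(-1) = (1/2)*(-1)*1 = -1/2)
x(B) = -4 + 1/(-2 + B)
x(Z(-1, a(k(-5)))) - 1*(-269) = (9 - 4*(-1/2))/(-2 - 1/2) - 1*(-269) = (9 + 2)/(-5/2) + 269 = -2/5*11 + 269 = -22/5 + 269 = 1323/5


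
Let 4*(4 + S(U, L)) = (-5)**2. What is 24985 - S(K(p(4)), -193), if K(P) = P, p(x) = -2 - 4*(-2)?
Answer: 99931/4 ≈ 24983.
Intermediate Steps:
p(x) = 6 (p(x) = -2 + 8 = 6)
S(U, L) = 9/4 (S(U, L) = -4 + (1/4)*(-5)**2 = -4 + (1/4)*25 = -4 + 25/4 = 9/4)
24985 - S(K(p(4)), -193) = 24985 - 1*9/4 = 24985 - 9/4 = 99931/4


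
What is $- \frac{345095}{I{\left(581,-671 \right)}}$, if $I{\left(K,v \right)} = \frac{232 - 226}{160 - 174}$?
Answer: $\frac{2415665}{3} \approx 8.0522 \cdot 10^{5}$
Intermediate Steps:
$I{\left(K,v \right)} = - \frac{3}{7}$ ($I{\left(K,v \right)} = \frac{6}{-14} = 6 \left(- \frac{1}{14}\right) = - \frac{3}{7}$)
$- \frac{345095}{I{\left(581,-671 \right)}} = - \frac{345095}{- \frac{3}{7}} = \left(-345095\right) \left(- \frac{7}{3}\right) = \frac{2415665}{3}$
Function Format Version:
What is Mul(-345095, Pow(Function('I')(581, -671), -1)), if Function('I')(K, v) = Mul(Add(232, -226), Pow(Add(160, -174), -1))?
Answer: Rational(2415665, 3) ≈ 8.0522e+5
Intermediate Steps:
Function('I')(K, v) = Rational(-3, 7) (Function('I')(K, v) = Mul(6, Pow(-14, -1)) = Mul(6, Rational(-1, 14)) = Rational(-3, 7))
Mul(-345095, Pow(Function('I')(581, -671), -1)) = Mul(-345095, Pow(Rational(-3, 7), -1)) = Mul(-345095, Rational(-7, 3)) = Rational(2415665, 3)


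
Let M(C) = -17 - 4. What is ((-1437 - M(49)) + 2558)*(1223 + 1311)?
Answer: 2893828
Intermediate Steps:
M(C) = -21
((-1437 - M(49)) + 2558)*(1223 + 1311) = ((-1437 - 1*(-21)) + 2558)*(1223 + 1311) = ((-1437 + 21) + 2558)*2534 = (-1416 + 2558)*2534 = 1142*2534 = 2893828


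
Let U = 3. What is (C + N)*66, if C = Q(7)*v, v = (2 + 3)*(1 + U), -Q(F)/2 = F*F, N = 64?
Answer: -125136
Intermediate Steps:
Q(F) = -2*F**2 (Q(F) = -2*F*F = -2*F**2)
v = 20 (v = (2 + 3)*(1 + 3) = 5*4 = 20)
C = -1960 (C = -2*7**2*20 = -2*49*20 = -98*20 = -1960)
(C + N)*66 = (-1960 + 64)*66 = -1896*66 = -125136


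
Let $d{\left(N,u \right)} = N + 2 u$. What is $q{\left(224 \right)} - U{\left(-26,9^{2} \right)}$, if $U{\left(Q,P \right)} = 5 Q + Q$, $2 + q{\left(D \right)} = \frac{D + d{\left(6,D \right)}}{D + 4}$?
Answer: $\frac{5965}{38} \approx 156.97$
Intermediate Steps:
$q{\left(D \right)} = -2 + \frac{6 + 3 D}{4 + D}$ ($q{\left(D \right)} = -2 + \frac{D + \left(6 + 2 D\right)}{D + 4} = -2 + \frac{6 + 3 D}{4 + D}$)
$U{\left(Q,P \right)} = 6 Q$
$q{\left(224 \right)} - U{\left(-26,9^{2} \right)} = \frac{-2 + 224}{4 + 224} - 6 \left(-26\right) = \frac{1}{228} \cdot 222 - -156 = \frac{1}{228} \cdot 222 + 156 = \frac{37}{38} + 156 = \frac{5965}{38}$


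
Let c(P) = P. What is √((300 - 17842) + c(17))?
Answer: 5*I*√701 ≈ 132.38*I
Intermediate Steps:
√((300 - 17842) + c(17)) = √((300 - 17842) + 17) = √(-17542 + 17) = √(-17525) = 5*I*√701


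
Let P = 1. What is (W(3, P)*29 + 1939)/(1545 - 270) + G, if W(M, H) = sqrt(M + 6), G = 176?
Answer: 226426/1275 ≈ 177.59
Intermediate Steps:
W(M, H) = sqrt(6 + M)
(W(3, P)*29 + 1939)/(1545 - 270) + G = (sqrt(6 + 3)*29 + 1939)/(1545 - 270) + 176 = (sqrt(9)*29 + 1939)/1275 + 176 = (3*29 + 1939)*(1/1275) + 176 = (87 + 1939)*(1/1275) + 176 = 2026*(1/1275) + 176 = 2026/1275 + 176 = 226426/1275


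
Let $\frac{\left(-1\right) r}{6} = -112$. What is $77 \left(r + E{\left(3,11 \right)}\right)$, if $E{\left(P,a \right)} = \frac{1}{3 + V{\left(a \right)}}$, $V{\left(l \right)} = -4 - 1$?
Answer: $\frac{103411}{2} \approx 51706.0$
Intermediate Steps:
$V{\left(l \right)} = -5$
$r = 672$ ($r = \left(-6\right) \left(-112\right) = 672$)
$E{\left(P,a \right)} = - \frac{1}{2}$ ($E{\left(P,a \right)} = \frac{1}{3 - 5} = \frac{1}{-2} = - \frac{1}{2}$)
$77 \left(r + E{\left(3,11 \right)}\right) = 77 \left(672 - \frac{1}{2}\right) = 77 \cdot \frac{1343}{2} = \frac{103411}{2}$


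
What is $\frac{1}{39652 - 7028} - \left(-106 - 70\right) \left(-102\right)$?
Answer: $- \frac{585666047}{32624} \approx -17952.0$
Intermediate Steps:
$\frac{1}{39652 - 7028} - \left(-106 - 70\right) \left(-102\right) = \frac{1}{32624} - \left(-176\right) \left(-102\right) = \frac{1}{32624} - 17952 = - \frac{585666047}{32624}$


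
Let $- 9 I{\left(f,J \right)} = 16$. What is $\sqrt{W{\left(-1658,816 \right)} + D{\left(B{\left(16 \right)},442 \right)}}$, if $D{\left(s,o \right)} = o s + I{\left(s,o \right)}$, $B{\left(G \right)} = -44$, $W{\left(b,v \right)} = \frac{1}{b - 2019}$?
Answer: $\frac{7 i \sqrt{48300134365}}{11031} \approx 139.46 i$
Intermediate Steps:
$W{\left(b,v \right)} = \frac{1}{-2019 + b}$
$I{\left(f,J \right)} = - \frac{16}{9}$ ($I{\left(f,J \right)} = \left(- \frac{1}{9}\right) 16 = - \frac{16}{9}$)
$D{\left(s,o \right)} = - \frac{16}{9} + o s$ ($D{\left(s,o \right)} = o s - \frac{16}{9} = - \frac{16}{9} + o s$)
$\sqrt{W{\left(-1658,816 \right)} + D{\left(B{\left(16 \right)},442 \right)}} = \sqrt{\frac{1}{-2019 - 1658} + \left(- \frac{16}{9} + 442 \left(-44\right)\right)} = \sqrt{\frac{1}{-3677} - \frac{175048}{9}} = \sqrt{- \frac{1}{3677} - \frac{175048}{9}} = \sqrt{- \frac{643651505}{33093}} = \frac{7 i \sqrt{48300134365}}{11031}$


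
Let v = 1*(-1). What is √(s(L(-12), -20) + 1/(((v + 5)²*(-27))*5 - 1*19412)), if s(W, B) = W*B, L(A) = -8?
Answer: √18614041967/10786 ≈ 12.649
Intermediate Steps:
v = -1
s(W, B) = B*W
√(s(L(-12), -20) + 1/(((v + 5)²*(-27))*5 - 1*19412)) = √(-20*(-8) + 1/(((-1 + 5)²*(-27))*5 - 1*19412)) = √(160 + 1/((4²*(-27))*5 - 19412)) = √(160 + 1/((16*(-27))*5 - 19412)) = √(160 + 1/(-432*5 - 19412)) = √(160 + 1/(-2160 - 19412)) = √(160 + 1/(-21572)) = √(160 - 1/21572) = √(3451519/21572) = √18614041967/10786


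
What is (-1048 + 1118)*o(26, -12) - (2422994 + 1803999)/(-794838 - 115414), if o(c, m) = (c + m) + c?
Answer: 2552932593/910252 ≈ 2804.6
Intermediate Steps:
o(c, m) = m + 2*c
(-1048 + 1118)*o(26, -12) - (2422994 + 1803999)/(-794838 - 115414) = (-1048 + 1118)*(-12 + 2*26) - (2422994 + 1803999)/(-794838 - 115414) = 70*(-12 + 52) - 4226993/(-910252) = 70*40 - 4226993*(-1)/910252 = 2800 - 1*(-4226993/910252) = 2800 + 4226993/910252 = 2552932593/910252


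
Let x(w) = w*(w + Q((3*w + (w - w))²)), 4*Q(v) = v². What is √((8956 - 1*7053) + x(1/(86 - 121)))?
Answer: √13992883937165/85750 ≈ 43.623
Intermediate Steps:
Q(v) = v²/4
x(w) = w*(w + 81*w⁴/4) (x(w) = w*(w + ((3*w + (w - w))²)²/4) = w*(w + ((3*w + 0)²)²/4) = w*(w + ((3*w)²)²/4) = w*(w + (9*w²)²/4) = w*(w + (81*w⁴)/4) = w*(w + 81*w⁴/4))
√((8956 - 1*7053) + x(1/(86 - 121))) = √((8956 - 1*7053) + ((1/(86 - 121))² + 81*(1/(86 - 121))⁵/4)) = √((8956 - 7053) + ((1/(-35))² + 81*(1/(-35))⁵/4)) = √(1903 + ((-1/35)² + 81*(-1/35)⁵/4)) = √(1903 + (1/1225 + (81/4)*(-1/52521875))) = √(1903 + (1/1225 - 81/210087500)) = √(1903 + 171419/210087500) = √(399796683919/210087500) = √13992883937165/85750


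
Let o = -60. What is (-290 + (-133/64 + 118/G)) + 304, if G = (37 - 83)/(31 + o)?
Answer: 127053/1472 ≈ 86.313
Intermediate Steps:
G = 46/29 (G = (37 - 83)/(31 - 60) = -46/(-29) = -46*(-1/29) = 46/29 ≈ 1.5862)
(-290 + (-133/64 + 118/G)) + 304 = (-290 + (-133/64 + 118/(46/29))) + 304 = (-290 + (-133*1/64 + 118*(29/46))) + 304 = (-290 + (-133/64 + 1711/23)) + 304 = (-290 + 106445/1472) + 304 = -320435/1472 + 304 = 127053/1472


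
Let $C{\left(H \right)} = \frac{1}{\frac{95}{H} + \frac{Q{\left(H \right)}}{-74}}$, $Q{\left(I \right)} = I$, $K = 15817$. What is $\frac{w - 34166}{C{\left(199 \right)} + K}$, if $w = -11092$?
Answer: $- \frac{1474098318}{515160781} \approx -2.8614$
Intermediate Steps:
$C{\left(H \right)} = \frac{1}{\frac{95}{H} - \frac{H}{74}}$ ($C{\left(H \right)} = \frac{1}{\frac{95}{H} + \frac{H}{-74}} = \frac{1}{\frac{95}{H} + H \left(- \frac{1}{74}\right)} = \frac{1}{\frac{95}{H} - \frac{H}{74}}$)
$\frac{w - 34166}{C{\left(199 \right)} + K} = \frac{-11092 - 34166}{\left(-74\right) 199 \frac{1}{-7030 + 199^{2}} + 15817} = - \frac{45258}{\left(-74\right) 199 \frac{1}{-7030 + 39601} + 15817} = - \frac{45258}{\left(-74\right) 199 \cdot \frac{1}{32571} + 15817} = - \frac{45258}{- \frac{14726}{32571} + 15817} = - \frac{45258}{\frac{515160781}{32571}} = \left(-45258\right) \frac{32571}{515160781} = - \frac{1474098318}{515160781}$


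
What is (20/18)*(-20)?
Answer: -200/9 ≈ -22.222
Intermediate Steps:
(20/18)*(-20) = ((1/18)*20)*(-20) = (10/9)*(-20) = -200/9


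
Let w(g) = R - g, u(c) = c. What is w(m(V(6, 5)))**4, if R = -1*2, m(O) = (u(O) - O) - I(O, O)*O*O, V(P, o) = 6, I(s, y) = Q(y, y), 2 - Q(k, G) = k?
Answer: 454371856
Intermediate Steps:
Q(k, G) = 2 - k
I(s, y) = 2 - y
m(O) = -O**2*(2 - O) (m(O) = (O - O) - (2 - O)*O*O = 0 - O*(2 - O)*O = 0 - O**2*(2 - O) = -O**2*(2 - O))
R = -2
w(g) = -2 - g
w(m(V(6, 5)))**4 = (-2 - 6**2*(-2 + 6))**4 = (-2 - 36*4)**4 = (-2 - 1*144)**4 = (-2 - 144)**4 = (-146)**4 = 454371856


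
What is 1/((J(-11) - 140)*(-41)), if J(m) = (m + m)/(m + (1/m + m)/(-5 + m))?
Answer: 907/5126804 ≈ 0.00017691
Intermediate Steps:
J(m) = 2*m/(m + (m + 1/m)/(-5 + m)) (J(m) = (2*m)/(m + (m + 1/m)/(-5 + m)) = 2*m/(m + (m + 1/m)/(-5 + m)))
1/((J(-11) - 140)*(-41)) = 1/((2*(-11)²*(-5 - 11)/(1 + (-11)³ - 4*(-11)²) - 140)*(-41)) = 1/((2*121*(-16)/(1 - 1331 - 4*121) - 140)*(-41)) = 1/((2*121*(-16)/(1 - 1331 - 484) - 140)*(-41)) = 1/((2*121*(-16)/(-1814) - 140)*(-41)) = 1/((2*121*(-1/1814)*(-16) - 140)*(-41)) = 1/((1936/907 - 140)*(-41)) = 1/(-125044/907*(-41)) = 1/(5126804/907) = 907/5126804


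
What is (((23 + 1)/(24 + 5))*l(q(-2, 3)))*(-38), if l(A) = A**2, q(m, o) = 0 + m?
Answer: -3648/29 ≈ -125.79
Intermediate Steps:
q(m, o) = m
(((23 + 1)/(24 + 5))*l(q(-2, 3)))*(-38) = (((23 + 1)/(24 + 5))*(-2)**2)*(-38) = ((24/29)*4)*(-38) = (96/29)*(-38) = -3648/29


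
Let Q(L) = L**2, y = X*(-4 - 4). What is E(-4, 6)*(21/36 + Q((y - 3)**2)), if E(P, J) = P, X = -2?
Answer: -342739/3 ≈ -1.1425e+5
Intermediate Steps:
y = 16 (y = -2*(-4 - 4) = -2*(-8) = 16)
E(-4, 6)*(21/36 + Q((y - 3)**2)) = -4*(21/36 + ((16 - 3)**2)**2) = -4*(21*(1/36) + (13**2)**2) = -4*(7/12 + 169**2) = -4*(7/12 + 28561) = -4*342739/12 = -342739/3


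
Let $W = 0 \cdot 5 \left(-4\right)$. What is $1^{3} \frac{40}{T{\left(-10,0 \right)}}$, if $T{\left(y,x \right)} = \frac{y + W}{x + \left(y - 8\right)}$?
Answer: $72$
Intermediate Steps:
$W = 0$ ($W = 0 \left(-4\right) = 0$)
$T{\left(y,x \right)} = \frac{y}{-8 + x + y}$ ($T{\left(y,x \right)} = \frac{y + 0}{x + \left(y - 8\right)} = \frac{y}{x + \left(y - 8\right)} = \frac{y}{x + \left(-8 + y\right)} = \frac{y}{-8 + x + y}$)
$1^{3} \frac{40}{T{\left(-10,0 \right)}} = 1^{3} \frac{40}{\left(-10\right) \frac{1}{-8 + 0 - 10}} = 1 \frac{40}{\left(-10\right) \frac{1}{-18}} = 1 \frac{40}{\left(-10\right) \left(- \frac{1}{18}\right)} = 1 \frac{40}{\frac{5}{9}} = 1 \cdot 40 \cdot \frac{9}{5} = 1 \cdot 72 = 72$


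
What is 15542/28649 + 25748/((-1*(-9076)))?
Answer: 219678411/65004581 ≈ 3.3794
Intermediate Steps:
15542/28649 + 25748/((-1*(-9076))) = 15542*(1/28649) + 25748/9076 = 15542/28649 + 25748*(1/9076) = 15542/28649 + 6437/2269 = 219678411/65004581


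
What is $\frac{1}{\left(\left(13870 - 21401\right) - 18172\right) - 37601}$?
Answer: $- \frac{1}{63304} \approx -1.5797 \cdot 10^{-5}$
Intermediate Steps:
$\frac{1}{\left(\left(13870 - 21401\right) - 18172\right) - 37601} = \frac{1}{\left(-7531 - 18172\right) - 37601} = \frac{1}{-25703 - 37601} = \frac{1}{-63304} = - \frac{1}{63304}$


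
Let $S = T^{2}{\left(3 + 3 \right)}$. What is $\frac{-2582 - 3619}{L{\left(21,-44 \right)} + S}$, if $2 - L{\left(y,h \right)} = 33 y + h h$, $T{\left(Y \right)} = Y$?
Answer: $\frac{6201}{2591} \approx 2.3933$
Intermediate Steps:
$S = 36$ ($S = \left(3 + 3\right)^{2} = 6^{2} = 36$)
$L{\left(y,h \right)} = 2 - h^{2} - 33 y$ ($L{\left(y,h \right)} = 2 - \left(33 y + h h\right) = 2 - \left(33 y + h^{2}\right) = 2 - \left(h^{2} + 33 y\right) = 2 - h^{2} - 33 y$)
$\frac{-2582 - 3619}{L{\left(21,-44 \right)} + S} = \frac{-2582 - 3619}{\left(2 - \left(-44\right)^{2} - 693\right) + 36} = - \frac{6201}{\left(2 - 1936 - 693\right) + 36} = - \frac{6201}{-2627 + 36} = - \frac{6201}{-2591} = \left(-6201\right) \left(- \frac{1}{2591}\right) = \frac{6201}{2591}$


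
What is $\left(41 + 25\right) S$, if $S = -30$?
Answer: $-1980$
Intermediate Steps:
$\left(41 + 25\right) S = \left(41 + 25\right) \left(-30\right) = 66 \left(-30\right) = -1980$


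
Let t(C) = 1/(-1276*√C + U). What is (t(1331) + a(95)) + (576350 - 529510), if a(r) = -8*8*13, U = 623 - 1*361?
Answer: 49850441210317/1083516806 - 3509*√11/541758403 ≈ 46008.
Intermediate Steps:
U = 262 (U = 623 - 361 = 262)
a(r) = -832 (a(r) = -64*13 = -832)
t(C) = 1/(262 - 1276*√C) (t(C) = 1/(-1276*√C + 262) = 1/(262 - 1276*√C))
(t(1331) + a(95)) + (576350 - 529510) = (-1/(-262 + 1276*√1331) - 832) + (576350 - 529510) = (-1/(-262 + 1276*(11*√11)) - 832) + 46840 = (-1/(-262 + 14036*√11) - 832) + 46840 = (-832 - 1/(-262 + 14036*√11)) + 46840 = 46008 - 1/(-262 + 14036*√11)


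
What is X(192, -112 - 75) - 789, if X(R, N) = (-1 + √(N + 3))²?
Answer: -972 - 4*I*√46 ≈ -972.0 - 27.129*I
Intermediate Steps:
X(R, N) = (-1 + √(3 + N))²
X(192, -112 - 75) - 789 = (-1 + √(3 + (-112 - 75)))² - 789 = (-1 + √(3 - 187))² - 789 = (-1 + √(-184))² - 789 = (-1 + 2*I*√46)² - 789 = -789 + (-1 + 2*I*√46)²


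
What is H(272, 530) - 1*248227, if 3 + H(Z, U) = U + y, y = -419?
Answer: -248119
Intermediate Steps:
H(Z, U) = -422 + U (H(Z, U) = -3 + (U - 419) = -3 + (-419 + U) = -422 + U)
H(272, 530) - 1*248227 = (-422 + 530) - 1*248227 = 108 - 248227 = -248119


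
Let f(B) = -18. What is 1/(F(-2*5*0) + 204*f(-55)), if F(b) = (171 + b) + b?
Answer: -1/3501 ≈ -0.00028563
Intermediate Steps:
F(b) = 171 + 2*b
1/(F(-2*5*0) + 204*f(-55)) = 1/((171 + 2*(-2*5*0)) + 204*(-18)) = 1/((171 + 2*(-10*0)) - 3672) = 1/((171 + 2*0) - 3672) = 1/((171 + 0) - 3672) = 1/(171 - 3672) = 1/(-3501) = -1/3501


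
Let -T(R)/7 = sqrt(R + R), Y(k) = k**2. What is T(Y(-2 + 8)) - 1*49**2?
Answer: -2401 - 42*sqrt(2) ≈ -2460.4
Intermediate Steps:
T(R) = -7*sqrt(2)*sqrt(R) (T(R) = -7*sqrt(R + R) = -7*sqrt(2)*sqrt(R))
T(Y(-2 + 8)) - 1*49**2 = -7*sqrt(2)*sqrt((-2 + 8)**2) - 1*49**2 = -7*sqrt(2)*sqrt(6**2) - 1*2401 = -7*sqrt(2)*sqrt(36) - 2401 = -7*sqrt(2)*6 - 2401 = -42*sqrt(2) - 2401 = -2401 - 42*sqrt(2)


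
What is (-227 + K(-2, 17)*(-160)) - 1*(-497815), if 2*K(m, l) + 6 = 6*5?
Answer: 495668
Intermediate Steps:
K(m, l) = 12 (K(m, l) = -3 + (6*5)/2 = -3 + (1/2)*30 = -3 + 15 = 12)
(-227 + K(-2, 17)*(-160)) - 1*(-497815) = (-227 + 12*(-160)) - 1*(-497815) = (-227 - 1920) + 497815 = -2147 + 497815 = 495668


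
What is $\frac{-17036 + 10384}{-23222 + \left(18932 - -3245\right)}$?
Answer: $\frac{6652}{1045} \approx 6.3655$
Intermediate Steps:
$\frac{-17036 + 10384}{-23222 + \left(18932 - -3245\right)} = - \frac{6652}{-23222 + \left(18932 + 3245\right)} = - \frac{6652}{-23222 + 22177} = - \frac{6652}{-1045} = \left(-6652\right) \left(- \frac{1}{1045}\right) = \frac{6652}{1045}$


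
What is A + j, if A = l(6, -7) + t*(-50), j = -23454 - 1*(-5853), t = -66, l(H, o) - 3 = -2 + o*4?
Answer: -14328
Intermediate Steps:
l(H, o) = 1 + 4*o (l(H, o) = 3 + (-2 + o*4) = 3 + (-2 + 4*o) = 1 + 4*o)
j = -17601 (j = -23454 + 5853 = -17601)
A = 3273 (A = (1 + 4*(-7)) - 66*(-50) = (1 - 28) + 3300 = -27 + 3300 = 3273)
A + j = 3273 - 17601 = -14328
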